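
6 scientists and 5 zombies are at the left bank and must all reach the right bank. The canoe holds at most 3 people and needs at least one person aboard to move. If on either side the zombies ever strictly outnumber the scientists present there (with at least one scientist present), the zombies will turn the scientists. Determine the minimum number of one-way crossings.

9

Counting alone: each trip to the right bank takes at most 3 across and each return brings at least 1 back, so after t trips out (and t−1 returns) at most 3t − (t−1) of the 11 are across; that first reaches 11 at t = 5, so at least 9 crossings are needed.
The plan below uses exactly 9 crossings, so it is optimal:
1. 3 zombies → the right bank.  (the left bank: 6S 2Z; the right bank: 0S 3Z)
2. 1 zombie ← the left bank.  (the left bank: 6S 3Z; the right bank: 0S 2Z)
3. 3 scientists → the right bank.  (the left bank: 3S 3Z; the right bank: 3S 2Z)
4. 1 scientist ← the left bank.  (the left bank: 4S 3Z; the right bank: 2S 2Z)
5. 2 scientists and 1 zombie → the right bank.  (the left bank: 2S 2Z; the right bank: 4S 3Z)
6. 1 scientist ← the left bank.  (the left bank: 3S 2Z; the right bank: 3S 3Z)
7. 2 scientists and 1 zombie → the right bank.  (the left bank: 1S 1Z; the right bank: 5S 4Z)
8. 1 scientist ← the left bank.  (the left bank: 2S 1Z; the right bank: 4S 4Z)
9. 2 scientists and 1 zombie → the right bank.  (the left bank: 0S 0Z; the right bank: 6S 5Z)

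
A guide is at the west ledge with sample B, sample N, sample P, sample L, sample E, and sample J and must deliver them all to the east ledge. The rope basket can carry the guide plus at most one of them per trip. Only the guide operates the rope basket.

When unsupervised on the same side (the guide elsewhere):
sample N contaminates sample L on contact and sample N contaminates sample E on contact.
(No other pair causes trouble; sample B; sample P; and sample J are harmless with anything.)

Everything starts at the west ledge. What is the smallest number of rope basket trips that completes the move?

Counting alone: the guide can take at most 1 across per trip to the east ledge, so moving all 6 needs at least 6 loaded trips out, with a return between consecutive ones — at least 11 crossings.
The safety rule pushes this higher. Following every safe sequence of crossings, the most of the 6 that can be at the east ledge as the rope basket arrives there on crossing 11 is 5 — never all 6.
So no plan with fewer than 13 crossings exists, and this one achieves 13:
1. Guide goes to the east ledge with sample N.
2. Guide goes back to the west ledge alone.
3. Guide goes to the east ledge with sample B.
4. Guide goes back to the west ledge alone.
5. Guide goes to the east ledge with sample P.
6. Guide goes back to the west ledge alone.
7. Guide goes to the east ledge with sample L.
8. Guide goes back to the west ledge with sample N.
9. Guide goes to the east ledge with sample E.
10. Guide goes back to the west ledge alone.
11. Guide goes to the east ledge with sample J.
12. Guide goes back to the west ledge alone.
13. Guide goes to the east ledge with sample N.

13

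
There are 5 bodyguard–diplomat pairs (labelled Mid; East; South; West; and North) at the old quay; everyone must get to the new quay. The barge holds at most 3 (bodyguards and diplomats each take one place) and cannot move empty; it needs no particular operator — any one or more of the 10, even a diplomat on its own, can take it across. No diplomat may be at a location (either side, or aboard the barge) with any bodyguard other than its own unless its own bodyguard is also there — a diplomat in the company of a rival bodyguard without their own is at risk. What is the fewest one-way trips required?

Counting alone: each trip to the new quay takes at most 3 across and each return brings at least 1 back, so after t trips out (and t−1 returns) at most 3t − (t−1) of the 10 are across; that first reaches 10 at t = 5, so at least 9 crossings are needed.
The safety rule pushes this higher. Following every safe sequence of crossings, the most of the 10 that can be at the new quay as the barge arrives there on crossing 9 is 9 — never all 10.
So no plan with fewer than 11 crossings exists, and this one achieves 11:
1. bodyguard Mid and diplomat Mid cross → the new quay.
2. bodyguard Mid crosses ← the old quay.
3. diplomat East, diplomat South, and diplomat West cross → the new quay.
4. diplomat Mid crosses ← the old quay.
5. bodyguard East, bodyguard South, and bodyguard West cross → the new quay.
6. bodyguard East and diplomat East cross ← the old quay.
7. bodyguard East, bodyguard Mid, and bodyguard North cross → the new quay.
8. diplomat South crosses ← the old quay.
9. diplomat East and diplomat Mid cross → the new quay.
10. diplomat Mid crosses ← the old quay.
11. diplomat Mid, diplomat North, and diplomat South cross → the new quay.

11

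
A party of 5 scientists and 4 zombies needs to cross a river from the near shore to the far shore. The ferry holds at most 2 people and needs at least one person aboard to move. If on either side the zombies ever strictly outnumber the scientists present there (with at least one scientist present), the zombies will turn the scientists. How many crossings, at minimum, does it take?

Counting alone: each trip to the far shore takes at most 2 across and each return brings at least 1 back, so after t trips out (and t−1 returns) at most 2t − (t−1) of the 9 are across; that first reaches 9 at t = 8, so at least 15 crossings are needed.
The plan below uses exactly 15 crossings, so it is optimal:
1. 2 zombies → the far shore.  (the near shore: 5S 2Z; the far shore: 0S 2Z)
2. 1 zombie ← the near shore.  (the near shore: 5S 3Z; the far shore: 0S 1Z)
3. 2 zombies → the far shore.  (the near shore: 5S 1Z; the far shore: 0S 3Z)
4. 1 zombie ← the near shore.  (the near shore: 5S 2Z; the far shore: 0S 2Z)
5. 2 scientists → the far shore.  (the near shore: 3S 2Z; the far shore: 2S 2Z)
6. 1 zombie ← the near shore.  (the near shore: 3S 3Z; the far shore: 2S 1Z)
7. 1 scientist and 1 zombie → the far shore.  (the near shore: 2S 2Z; the far shore: 3S 2Z)
8. 1 scientist ← the near shore.  (the near shore: 3S 2Z; the far shore: 2S 2Z)
9. 1 scientist and 1 zombie → the far shore.  (the near shore: 2S 1Z; the far shore: 3S 3Z)
10. 1 zombie ← the near shore.  (the near shore: 2S 2Z; the far shore: 3S 2Z)
11. 1 scientist and 1 zombie → the far shore.  (the near shore: 1S 1Z; the far shore: 4S 3Z)
12. 1 scientist ← the near shore.  (the near shore: 2S 1Z; the far shore: 3S 3Z)
13. 1 scientist and 1 zombie → the far shore.  (the near shore: 1S 0Z; the far shore: 4S 4Z)
14. 1 zombie ← the near shore.  (the near shore: 1S 1Z; the far shore: 4S 3Z)
15. 1 scientist and 1 zombie → the far shore.  (the near shore: 0S 0Z; the far shore: 5S 4Z)

15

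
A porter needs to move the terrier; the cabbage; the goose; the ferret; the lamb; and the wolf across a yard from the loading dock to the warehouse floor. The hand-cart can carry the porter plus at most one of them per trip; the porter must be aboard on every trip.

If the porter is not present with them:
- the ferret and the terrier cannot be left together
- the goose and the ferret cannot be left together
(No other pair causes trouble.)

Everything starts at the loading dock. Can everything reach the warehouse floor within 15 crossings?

Yes

Yes — this plan uses 13 crossings (≤ 15):
1. Porter goes to the warehouse floor with the ferret.
2. Porter goes back to the loading dock alone.
3. Porter goes to the warehouse floor with the terrier.
4. Porter goes back to the loading dock with the ferret.
5. Porter goes to the warehouse floor with the goose.
6. Porter goes back to the loading dock alone.
7. Porter goes to the warehouse floor with the cabbage.
8. Porter goes back to the loading dock alone.
9. Porter goes to the warehouse floor with the lamb.
10. Porter goes back to the loading dock alone.
11. Porter goes to the warehouse floor with the wolf.
12. Porter goes back to the loading dock alone.
13. Porter goes to the warehouse floor with the ferret.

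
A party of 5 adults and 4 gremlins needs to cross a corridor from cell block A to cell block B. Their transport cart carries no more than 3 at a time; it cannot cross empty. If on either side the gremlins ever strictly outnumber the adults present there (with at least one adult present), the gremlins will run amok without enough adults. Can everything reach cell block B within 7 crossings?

Yes

Yes — this plan uses 7 crossings (≤ 7):
1. 3 gremlins → cell block B.  (cell block A: 5A 1G; cell block B: 0A 3G)
2. 1 gremlin ← cell block A.  (cell block A: 5A 2G; cell block B: 0A 2G)
3. 3 adults → cell block B.  (cell block A: 2A 2G; cell block B: 3A 2G)
4. 1 adult ← cell block A.  (cell block A: 3A 2G; cell block B: 2A 2G)
5. 2 adults and 1 gremlin → cell block B.  (cell block A: 1A 1G; cell block B: 4A 3G)
6. 1 adult ← cell block A.  (cell block A: 2A 1G; cell block B: 3A 3G)
7. 2 adults and 1 gremlin → cell block B.  (cell block A: 0A 0G; cell block B: 5A 4G)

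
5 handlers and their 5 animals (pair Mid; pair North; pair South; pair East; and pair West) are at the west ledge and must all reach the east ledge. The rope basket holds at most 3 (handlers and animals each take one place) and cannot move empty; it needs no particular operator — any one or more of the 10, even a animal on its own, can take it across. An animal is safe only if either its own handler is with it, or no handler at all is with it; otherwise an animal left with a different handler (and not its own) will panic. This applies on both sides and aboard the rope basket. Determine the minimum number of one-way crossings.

11

Counting alone: each trip to the east ledge takes at most 3 across and each return brings at least 1 back, so after t trips out (and t−1 returns) at most 3t − (t−1) of the 10 are across; that first reaches 10 at t = 5, so at least 9 crossings are needed.
The safety rule pushes this higher. Following every safe sequence of crossings, the most of the 10 that can be at the east ledge as the rope basket arrives there on crossing 9 is 9 — never all 10.
So no plan with fewer than 11 crossings exists, and this one achieves 11:
1. animal Mid and handler Mid cross → the east ledge.
2. handler Mid crosses ← the west ledge.
3. animal East, animal North, and animal South cross → the east ledge.
4. animal Mid crosses ← the west ledge.
5. handler East, handler North, and handler South cross → the east ledge.
6. animal North and handler North cross ← the west ledge.
7. handler Mid, handler North, and handler West cross → the east ledge.
8. animal South crosses ← the west ledge.
9. animal Mid and animal North cross → the east ledge.
10. animal Mid crosses ← the west ledge.
11. animal Mid, animal South, and animal West cross → the east ledge.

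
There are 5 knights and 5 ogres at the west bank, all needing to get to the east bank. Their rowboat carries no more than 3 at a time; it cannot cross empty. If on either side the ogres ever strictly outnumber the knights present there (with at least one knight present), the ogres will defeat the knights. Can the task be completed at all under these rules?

Yes

1. 2 ogres → the east bank.  (the west bank: 5K 3O; the east bank: 0K 2O)
2. 1 ogre ← the west bank.  (the west bank: 5K 4O; the east bank: 0K 1O)
3. 3 ogres → the east bank.  (the west bank: 5K 1O; the east bank: 0K 4O)
4. 1 ogre ← the west bank.  (the west bank: 5K 2O; the east bank: 0K 3O)
5. 3 knights → the east bank.  (the west bank: 2K 2O; the east bank: 3K 3O)
6. 1 knight and 1 ogre ← the west bank.  (the west bank: 3K 3O; the east bank: 2K 2O)
7. 3 knights → the east bank.  (the west bank: 0K 3O; the east bank: 5K 2O)
8. 1 ogre ← the west bank.  (the west bank: 0K 4O; the east bank: 5K 1O)
9. 2 ogres → the east bank.  (the west bank: 0K 2O; the east bank: 5K 3O)
10. 1 ogre ← the west bank.  (the west bank: 0K 3O; the east bank: 5K 2O)
11. 3 ogres → the east bank.  (the west bank: 0K 0O; the east bank: 5K 5O)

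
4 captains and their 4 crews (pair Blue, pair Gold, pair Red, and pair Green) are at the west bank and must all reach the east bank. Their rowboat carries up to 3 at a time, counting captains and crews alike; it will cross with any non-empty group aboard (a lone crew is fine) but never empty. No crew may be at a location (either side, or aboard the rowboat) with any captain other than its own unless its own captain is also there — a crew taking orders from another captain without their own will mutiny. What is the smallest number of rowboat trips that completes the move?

9

Counting alone: each trip to the east bank takes at most 3 across and each return brings at least 1 back, so after t trips out (and t−1 returns) at most 3t − (t−1) of the 8 are across; that first reaches 8 at t = 4, so at least 7 crossings are needed.
The safety rule pushes this higher. Following every safe sequence of crossings, the most of the 8 that can be at the east bank as the rowboat arrives there on crossing 7 is 7 — never all 8.
So no plan with fewer than 9 crossings exists, and this one achieves 9:
1. captain Blue and crew Blue cross → the east bank.
2. captain Blue crosses ← the west bank.
3. captain Blue, captain Gold, and crew Gold cross → the east bank.
4. captain Blue and crew Blue cross ← the west bank.
5. captain Blue, captain Green, and captain Red cross → the east bank.
6. crew Gold crosses ← the west bank.
7. crew Blue and crew Gold cross → the east bank.
8. crew Blue crosses ← the west bank.
9. crew Blue, crew Green, and crew Red cross → the east bank.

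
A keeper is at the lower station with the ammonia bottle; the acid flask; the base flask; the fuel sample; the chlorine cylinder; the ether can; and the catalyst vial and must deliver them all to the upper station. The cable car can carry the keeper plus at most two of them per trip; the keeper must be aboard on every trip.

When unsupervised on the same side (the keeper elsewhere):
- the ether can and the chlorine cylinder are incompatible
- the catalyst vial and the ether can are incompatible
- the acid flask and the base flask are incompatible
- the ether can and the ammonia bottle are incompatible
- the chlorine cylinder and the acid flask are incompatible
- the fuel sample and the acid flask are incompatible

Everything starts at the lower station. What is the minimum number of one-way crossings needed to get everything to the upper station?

Counting alone: the keeper can take at most 2 across per trip to the upper station, so moving all 7 needs at least 4 loaded trips out, with a return between consecutive ones — at least 7 crossings.
The safety rule pushes this higher. Following every safe sequence of crossings, the most of the 7 that can be at the upper station as the cable car arrives there on crossing 7 is 6 — never all 7.
So no plan with fewer than 9 crossings exists, and this one achieves 9:
1. Keeper goes to the upper station with the acid flask and the ether can.
2. Keeper goes back to the lower station alone.
3. Keeper goes to the upper station with the ammonia bottle.
4. Keeper goes back to the lower station with the ether can.
5. Keeper goes to the upper station with the catalyst vial and the chlorine cylinder.
6. Keeper goes back to the lower station with the acid flask.
7. Keeper goes to the upper station with the base flask and the fuel sample.
8. Keeper goes back to the lower station alone.
9. Keeper goes to the upper station with the acid flask and the ether can.

9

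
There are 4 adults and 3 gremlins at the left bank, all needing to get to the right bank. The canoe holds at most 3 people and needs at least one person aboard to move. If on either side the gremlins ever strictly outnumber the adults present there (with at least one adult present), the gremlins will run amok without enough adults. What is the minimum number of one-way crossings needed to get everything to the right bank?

Counting alone: each trip to the right bank takes at most 3 across and each return brings at least 1 back, so after t trips out (and t−1 returns) at most 3t − (t−1) of the 7 are across; that first reaches 7 at t = 3, so at least 5 crossings are needed.
The plan below uses exactly 5 crossings, so it is optimal:
1. 3 gremlins → the right bank.  (the left bank: 4A 0G; the right bank: 0A 3G)
2. 1 gremlin ← the left bank.  (the left bank: 4A 1G; the right bank: 0A 2G)
3. 3 adults → the right bank.  (the left bank: 1A 1G; the right bank: 3A 2G)
4. 1 adult ← the left bank.  (the left bank: 2A 1G; the right bank: 2A 2G)
5. 2 adults and 1 gremlin → the right bank.  (the left bank: 0A 0G; the right bank: 4A 3G)

5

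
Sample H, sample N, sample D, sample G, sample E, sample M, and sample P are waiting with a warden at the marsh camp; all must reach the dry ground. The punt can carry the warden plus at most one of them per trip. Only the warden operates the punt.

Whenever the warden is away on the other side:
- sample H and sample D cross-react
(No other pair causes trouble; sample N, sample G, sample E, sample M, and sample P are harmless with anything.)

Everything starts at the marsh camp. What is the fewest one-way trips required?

13

Counting alone: the warden can take at most 1 across per trip to the dry ground, so moving all 7 needs at least 7 loaded trips out, with a return between consecutive ones — at least 13 crossings.
The plan below uses exactly 13 crossings, so it is optimal:
1. Warden goes to the dry ground with sample H.  [the marsh camp: sample D, sample E, sample G, sample M, sample N, sample P | the dry ground: sample H]
2. Warden goes back to the marsh camp alone.  [the marsh camp: sample D, sample E, sample G, sample M, sample N, sample P | the dry ground: sample H]
3. Warden goes to the dry ground with sample N.  [the marsh camp: sample D, sample E, sample G, sample M, sample P | the dry ground: sample H, sample N]
4. Warden goes back to the marsh camp alone.  [the marsh camp: sample D, sample E, sample G, sample M, sample P | the dry ground: sample H, sample N]
5. Warden goes to the dry ground with sample G.  [the marsh camp: sample D, sample E, sample M, sample P | the dry ground: sample G, sample H, sample N]
6. Warden goes back to the marsh camp alone.  [the marsh camp: sample D, sample E, sample M, sample P | the dry ground: sample G, sample H, sample N]
7. Warden goes to the dry ground with sample E.  [the marsh camp: sample D, sample M, sample P | the dry ground: sample E, sample G, sample H, sample N]
8. Warden goes back to the marsh camp alone.  [the marsh camp: sample D, sample M, sample P | the dry ground: sample E, sample G, sample H, sample N]
9. Warden goes to the dry ground with sample M.  [the marsh camp: sample D, sample P | the dry ground: sample E, sample G, sample H, sample M, sample N]
10. Warden goes back to the marsh camp alone.  [the marsh camp: sample D, sample P | the dry ground: sample E, sample G, sample H, sample M, sample N]
11. Warden goes to the dry ground with sample P.  [the marsh camp: sample D | the dry ground: sample E, sample G, sample H, sample M, sample N, sample P]
12. Warden goes back to the marsh camp alone.  [the marsh camp: sample D | the dry ground: sample E, sample G, sample H, sample M, sample N, sample P]
13. Warden goes to the dry ground with sample D.  [the marsh camp: — | the dry ground: sample D, sample E, sample G, sample H, sample M, sample N, sample P]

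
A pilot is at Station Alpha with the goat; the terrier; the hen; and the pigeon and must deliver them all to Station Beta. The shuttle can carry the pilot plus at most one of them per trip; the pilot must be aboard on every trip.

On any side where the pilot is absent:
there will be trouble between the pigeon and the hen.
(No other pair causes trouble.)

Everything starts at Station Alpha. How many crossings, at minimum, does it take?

7

Counting alone: the pilot can take at most 1 across per trip to Station Beta, so moving all 4 needs at least 4 loaded trips out, with a return between consecutive ones — at least 7 crossings.
The plan below uses exactly 7 crossings, so it is optimal:
1. Pilot goes to Station Beta with the hen.
2. Pilot goes back to Station Alpha alone.
3. Pilot goes to Station Beta with the goat.
4. Pilot goes back to Station Alpha alone.
5. Pilot goes to Station Beta with the terrier.
6. Pilot goes back to Station Alpha alone.
7. Pilot goes to Station Beta with the pigeon.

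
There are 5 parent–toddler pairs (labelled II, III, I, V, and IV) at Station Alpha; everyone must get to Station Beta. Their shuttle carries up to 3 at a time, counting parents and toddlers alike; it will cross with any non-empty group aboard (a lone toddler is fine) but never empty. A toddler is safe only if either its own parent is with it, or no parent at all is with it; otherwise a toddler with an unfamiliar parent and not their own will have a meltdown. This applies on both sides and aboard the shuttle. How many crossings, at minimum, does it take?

Counting alone: each trip to Station Beta takes at most 3 across and each return brings at least 1 back, so after t trips out (and t−1 returns) at most 3t − (t−1) of the 10 are across; that first reaches 10 at t = 5, so at least 9 crossings are needed.
The safety rule pushes this higher. Following every safe sequence of crossings, the most of the 10 that can be at Station Beta as the shuttle arrives there on crossing 9 is 9 — never all 10.
So no plan with fewer than 11 crossings exists, and this one achieves 11:
1. parent II and toddler II cross → Station Beta.
2. parent II crosses ← Station Alpha.
3. toddler I, toddler III, and toddler V cross → Station Beta.
4. toddler II crosses ← Station Alpha.
5. parent I, parent III, and parent V cross → Station Beta.
6. parent III and toddler III cross ← Station Alpha.
7. parent II, parent III, and parent IV cross → Station Beta.
8. toddler I crosses ← Station Alpha.
9. toddler II and toddler III cross → Station Beta.
10. toddler II crosses ← Station Alpha.
11. toddler I, toddler II, and toddler IV cross → Station Beta.

11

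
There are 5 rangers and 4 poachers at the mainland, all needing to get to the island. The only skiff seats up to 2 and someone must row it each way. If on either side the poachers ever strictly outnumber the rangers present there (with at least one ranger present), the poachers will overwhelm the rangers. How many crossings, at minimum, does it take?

Counting alone: each trip to the island takes at most 2 across and each return brings at least 1 back, so after t trips out (and t−1 returns) at most 2t − (t−1) of the 9 are across; that first reaches 9 at t = 8, so at least 15 crossings are needed.
The plan below uses exactly 15 crossings, so it is optimal:
1. 2 poachers → the island.  (the mainland: 5R 2P; the island: 0R 2P)
2. 1 poacher ← the mainland.  (the mainland: 5R 3P; the island: 0R 1P)
3. 2 poachers → the island.  (the mainland: 5R 1P; the island: 0R 3P)
4. 1 poacher ← the mainland.  (the mainland: 5R 2P; the island: 0R 2P)
5. 2 rangers → the island.  (the mainland: 3R 2P; the island: 2R 2P)
6. 1 poacher ← the mainland.  (the mainland: 3R 3P; the island: 2R 1P)
7. 1 ranger and 1 poacher → the island.  (the mainland: 2R 2P; the island: 3R 2P)
8. 1 ranger ← the mainland.  (the mainland: 3R 2P; the island: 2R 2P)
9. 1 ranger and 1 poacher → the island.  (the mainland: 2R 1P; the island: 3R 3P)
10. 1 poacher ← the mainland.  (the mainland: 2R 2P; the island: 3R 2P)
11. 1 ranger and 1 poacher → the island.  (the mainland: 1R 1P; the island: 4R 3P)
12. 1 ranger ← the mainland.  (the mainland: 2R 1P; the island: 3R 3P)
13. 1 ranger and 1 poacher → the island.  (the mainland: 1R 0P; the island: 4R 4P)
14. 1 poacher ← the mainland.  (the mainland: 1R 1P; the island: 4R 3P)
15. 1 ranger and 1 poacher → the island.  (the mainland: 0R 0P; the island: 5R 4P)

15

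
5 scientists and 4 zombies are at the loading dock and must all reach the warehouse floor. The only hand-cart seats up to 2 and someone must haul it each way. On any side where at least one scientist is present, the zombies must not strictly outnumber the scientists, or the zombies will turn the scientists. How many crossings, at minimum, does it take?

15

Counting alone: each trip to the warehouse floor takes at most 2 across and each return brings at least 1 back, so after t trips out (and t−1 returns) at most 2t − (t−1) of the 9 are across; that first reaches 9 at t = 8, so at least 15 crossings are needed.
The plan below uses exactly 15 crossings, so it is optimal:
1. 2 zombies → the warehouse floor.  (the loading dock: 5S 2Z; the warehouse floor: 0S 2Z)
2. 1 zombie ← the loading dock.  (the loading dock: 5S 3Z; the warehouse floor: 0S 1Z)
3. 2 zombies → the warehouse floor.  (the loading dock: 5S 1Z; the warehouse floor: 0S 3Z)
4. 1 zombie ← the loading dock.  (the loading dock: 5S 2Z; the warehouse floor: 0S 2Z)
5. 2 scientists → the warehouse floor.  (the loading dock: 3S 2Z; the warehouse floor: 2S 2Z)
6. 1 zombie ← the loading dock.  (the loading dock: 3S 3Z; the warehouse floor: 2S 1Z)
7. 1 scientist and 1 zombie → the warehouse floor.  (the loading dock: 2S 2Z; the warehouse floor: 3S 2Z)
8. 1 scientist ← the loading dock.  (the loading dock: 3S 2Z; the warehouse floor: 2S 2Z)
9. 1 scientist and 1 zombie → the warehouse floor.  (the loading dock: 2S 1Z; the warehouse floor: 3S 3Z)
10. 1 zombie ← the loading dock.  (the loading dock: 2S 2Z; the warehouse floor: 3S 2Z)
11. 1 scientist and 1 zombie → the warehouse floor.  (the loading dock: 1S 1Z; the warehouse floor: 4S 3Z)
12. 1 scientist ← the loading dock.  (the loading dock: 2S 1Z; the warehouse floor: 3S 3Z)
13. 1 scientist and 1 zombie → the warehouse floor.  (the loading dock: 1S 0Z; the warehouse floor: 4S 4Z)
14. 1 zombie ← the loading dock.  (the loading dock: 1S 1Z; the warehouse floor: 4S 3Z)
15. 1 scientist and 1 zombie → the warehouse floor.  (the loading dock: 0S 0Z; the warehouse floor: 5S 4Z)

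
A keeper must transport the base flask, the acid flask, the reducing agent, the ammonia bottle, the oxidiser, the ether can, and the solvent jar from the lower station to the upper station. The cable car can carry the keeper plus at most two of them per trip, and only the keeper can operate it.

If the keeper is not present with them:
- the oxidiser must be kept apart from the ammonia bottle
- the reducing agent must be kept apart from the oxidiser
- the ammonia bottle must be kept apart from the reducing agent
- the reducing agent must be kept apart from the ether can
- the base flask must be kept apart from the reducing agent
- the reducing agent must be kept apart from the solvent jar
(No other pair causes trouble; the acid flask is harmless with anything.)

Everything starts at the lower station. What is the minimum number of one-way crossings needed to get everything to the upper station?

Counting alone: the keeper can take at most 2 across per trip to the upper station, so moving all 7 needs at least 4 loaded trips out, with a return between consecutive ones — at least 7 crossings.
The safety rule pushes this higher. Following every safe sequence of crossings, the most of the 7 that can be at the upper station as the cable car arrives there on crossings 7, 9 is 5, 6 respectively — never all 7.
So no plan with fewer than 11 crossings exists, and this one achieves 11:
1. Keeper goes to the upper station with the ammonia bottle and the reducing agent.  [the lower station: the acid flask, the base flask, the ether can, the oxidiser, the solvent jar | the upper station: the ammonia bottle, the reducing agent]
2. Keeper goes back to the lower station with the reducing agent.  [the lower station: the acid flask, the base flask, the ether can, the oxidiser, the reducing agent, the solvent jar | the upper station: the ammonia bottle]
3. Keeper goes to the upper station with the base flask and the reducing agent.  [the lower station: the acid flask, the ether can, the oxidiser, the solvent jar | the upper station: the ammonia bottle, the base flask, the reducing agent]
4. Keeper goes back to the lower station with the reducing agent.  [the lower station: the acid flask, the ether can, the oxidiser, the reducing agent, the solvent jar | the upper station: the ammonia bottle, the base flask]
5. Keeper goes to the upper station with the acid flask and the reducing agent.  [the lower station: the ether can, the oxidiser, the solvent jar | the upper station: the acid flask, the ammonia bottle, the base flask, the reducing agent]
6. Keeper goes back to the lower station with the reducing agent.  [the lower station: the ether can, the oxidiser, the reducing agent, the solvent jar | the upper station: the acid flask, the ammonia bottle, the base flask]
7. Keeper goes to the upper station with the ether can and the reducing agent.  [the lower station: the oxidiser, the solvent jar | the upper station: the acid flask, the ammonia bottle, the base flask, the ether can, the reducing agent]
8. Keeper goes back to the lower station with the reducing agent.  [the lower station: the oxidiser, the reducing agent, the solvent jar | the upper station: the acid flask, the ammonia bottle, the base flask, the ether can]
9. Keeper goes to the upper station with the reducing agent and the solvent jar.  [the lower station: the oxidiser | the upper station: the acid flask, the ammonia bottle, the base flask, the ether can, the reducing agent, the solvent jar]
10. Keeper goes back to the lower station with the reducing agent.  [the lower station: the oxidiser, the reducing agent | the upper station: the acid flask, the ammonia bottle, the base flask, the ether can, the solvent jar]
11. Keeper goes to the upper station with the oxidiser and the reducing agent.  [the lower station: — | the upper station: the acid flask, the ammonia bottle, the base flask, the ether can, the oxidiser, the reducing agent, the solvent jar]

11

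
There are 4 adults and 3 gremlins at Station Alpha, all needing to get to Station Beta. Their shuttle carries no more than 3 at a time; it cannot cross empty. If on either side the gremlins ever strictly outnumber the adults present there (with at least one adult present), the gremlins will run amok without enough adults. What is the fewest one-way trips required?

Counting alone: each trip to Station Beta takes at most 3 across and each return brings at least 1 back, so after t trips out (and t−1 returns) at most 3t − (t−1) of the 7 are across; that first reaches 7 at t = 3, so at least 5 crossings are needed.
The plan below uses exactly 5 crossings, so it is optimal:
1. 3 gremlins → Station Beta.  (Station Alpha: 4A 0G; Station Beta: 0A 3G)
2. 1 gremlin ← Station Alpha.  (Station Alpha: 4A 1G; Station Beta: 0A 2G)
3. 3 adults → Station Beta.  (Station Alpha: 1A 1G; Station Beta: 3A 2G)
4. 1 adult ← Station Alpha.  (Station Alpha: 2A 1G; Station Beta: 2A 2G)
5. 2 adults and 1 gremlin → Station Beta.  (Station Alpha: 0A 0G; Station Beta: 4A 3G)

5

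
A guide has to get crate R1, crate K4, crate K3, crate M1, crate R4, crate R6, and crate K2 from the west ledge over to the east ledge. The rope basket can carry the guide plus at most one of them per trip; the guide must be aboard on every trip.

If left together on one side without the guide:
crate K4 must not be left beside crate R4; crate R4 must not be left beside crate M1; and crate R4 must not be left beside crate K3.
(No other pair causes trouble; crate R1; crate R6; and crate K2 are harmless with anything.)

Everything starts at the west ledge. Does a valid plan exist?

Following every safe sequence of crossings from the start, the most of the 7 that can be at the east ledge as the rope basket arrives there on crossings 1, 3, 5, 7, 9 is 1, 2, 3, 4, 5 respectively; the best ever achieved is 5 of 7.
From crossing 11 on, no configuration arises that was not already reachable earlier: only 72 distinct safe configurations (who is on which side, and where the rope basket is) can ever be reached, none of them has everyone across, and every continuation just revisits them. So no valid plan exists.

No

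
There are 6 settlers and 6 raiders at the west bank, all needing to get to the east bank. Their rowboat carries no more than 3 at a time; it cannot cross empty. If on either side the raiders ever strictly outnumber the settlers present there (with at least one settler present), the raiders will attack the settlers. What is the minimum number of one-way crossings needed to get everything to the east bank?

Following every safe sequence of crossings from the start, the most of the 12 that can be at the east bank as the rowboat arrives there on crossings 1, 3, 5 is 3, 5, 6 respectively; the best ever achieved is 6 of 12.
From crossing 7 on, no configuration arises that was not already reachable earlier: only 17 distinct safe configurations (who is on which side, and where the rowboat is) can ever be reached, none of them has everyone across, and every continuation just revisits them. They are: 0 settlers + 0 raiders across (rowboat back at the start); 0 settlers + 1 raider across (rowboat there); 0 settlers + 1 raider across (rowboat back at the start); 0 settlers + 2 raiders across (rowboat there); 0 settlers + 2 raiders across (rowboat back at the start); 0 settlers + 3 raiders across (rowboat there); 0 settlers + 3 raiders across (rowboat back at the start); 0 settlers + 4 raiders across (rowboat there); 0 settlers + 4 raiders across (rowboat back at the start); 0 settlers + 5 raiders across (rowboat there); 0 settlers + 5 raiders across (rowboat back at the start); 0 settlers + 6 raiders across (rowboat there); 1 settler + 1 raider across (rowboat there); 1 settler + 1 raider across (rowboat back at the start); 2 settlers + 2 raiders across (rowboat there); 2 settlers + 2 raiders across (rowboat back at the start); 3 settlers + 3 raiders across (rowboat there). So no valid plan exists.

impossible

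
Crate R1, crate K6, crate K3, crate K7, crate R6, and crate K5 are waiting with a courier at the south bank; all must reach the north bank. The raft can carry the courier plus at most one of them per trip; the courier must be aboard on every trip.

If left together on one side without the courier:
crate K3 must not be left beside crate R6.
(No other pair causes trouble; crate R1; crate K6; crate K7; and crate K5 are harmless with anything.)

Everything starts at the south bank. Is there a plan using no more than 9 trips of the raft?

No

Counting alone: the courier can take at most 1 across per trip to the north bank, so moving all 6 needs at least 6 loaded trips out, with a return between consecutive ones — at least 11 crossings.
Since 9 < 11, 9 crossings cannot be enough. (The shortest complete plan in fact takes 11:)
1. Courier goes to the north bank with crate K3.  [the south bank: crate K5, crate K6, crate K7, crate R1, crate R6 | the north bank: crate K3]
2. Courier goes back to the south bank alone.  [the south bank: crate K5, crate K6, crate K7, crate R1, crate R6 | the north bank: crate K3]
3. Courier goes to the north bank with crate R1.  [the south bank: crate K5, crate K6, crate K7, crate R6 | the north bank: crate K3, crate R1]
4. Courier goes back to the south bank alone.  [the south bank: crate K5, crate K6, crate K7, crate R6 | the north bank: crate K3, crate R1]
5. Courier goes to the north bank with crate K6.  [the south bank: crate K5, crate K7, crate R6 | the north bank: crate K3, crate K6, crate R1]
6. Courier goes back to the south bank alone.  [the south bank: crate K5, crate K7, crate R6 | the north bank: crate K3, crate K6, crate R1]
7. Courier goes to the north bank with crate K7.  [the south bank: crate K5, crate R6 | the north bank: crate K3, crate K6, crate K7, crate R1]
8. Courier goes back to the south bank alone.  [the south bank: crate K5, crate R6 | the north bank: crate K3, crate K6, crate K7, crate R1]
9. Courier goes to the north bank with crate K5.  [the south bank: crate R6 | the north bank: crate K3, crate K5, crate K6, crate K7, crate R1]
10. Courier goes back to the south bank alone.  [the south bank: crate R6 | the north bank: crate K3, crate K5, crate K6, crate K7, crate R1]
11. Courier goes to the north bank with crate R6.  [the south bank: — | the north bank: crate K3, crate K5, crate K6, crate K7, crate R1, crate R6]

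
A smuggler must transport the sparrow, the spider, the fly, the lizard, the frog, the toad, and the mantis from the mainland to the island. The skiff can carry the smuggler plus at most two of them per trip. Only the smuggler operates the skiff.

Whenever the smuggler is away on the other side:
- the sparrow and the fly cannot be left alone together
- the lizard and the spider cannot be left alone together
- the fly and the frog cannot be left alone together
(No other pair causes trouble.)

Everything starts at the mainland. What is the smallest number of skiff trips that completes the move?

7

Counting alone: the smuggler can take at most 2 across per trip to the island, so moving all 7 needs at least 4 loaded trips out, with a return between consecutive ones — at least 7 crossings.
The plan below uses exactly 7 crossings, so it is optimal:
1. Smuggler goes to the island with the fly and the spider.
2. Smuggler goes back to the mainland alone.
3. Smuggler goes to the island with the frog and the sparrow.
4. Smuggler goes back to the mainland with the fly.
5. Smuggler goes to the island with the mantis and the toad.
6. Smuggler goes back to the mainland alone.
7. Smuggler goes to the island with the fly and the lizard.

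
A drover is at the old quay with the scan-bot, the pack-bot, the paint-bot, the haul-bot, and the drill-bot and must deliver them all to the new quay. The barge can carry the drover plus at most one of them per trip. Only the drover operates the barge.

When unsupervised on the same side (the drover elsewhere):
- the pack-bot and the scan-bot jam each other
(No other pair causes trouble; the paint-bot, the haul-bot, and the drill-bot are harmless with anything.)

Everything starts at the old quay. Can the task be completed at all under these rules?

Yes

1. Drover goes to the new quay with the scan-bot.  [the old quay: the drill-bot, the haul-bot, the pack-bot, the paint-bot | the new quay: the scan-bot]
2. Drover goes back to the old quay alone.  [the old quay: the drill-bot, the haul-bot, the pack-bot, the paint-bot | the new quay: the scan-bot]
3. Drover goes to the new quay with the paint-bot.  [the old quay: the drill-bot, the haul-bot, the pack-bot | the new quay: the paint-bot, the scan-bot]
4. Drover goes back to the old quay alone.  [the old quay: the drill-bot, the haul-bot, the pack-bot | the new quay: the paint-bot, the scan-bot]
5. Drover goes to the new quay with the haul-bot.  [the old quay: the drill-bot, the pack-bot | the new quay: the haul-bot, the paint-bot, the scan-bot]
6. Drover goes back to the old quay alone.  [the old quay: the drill-bot, the pack-bot | the new quay: the haul-bot, the paint-bot, the scan-bot]
7. Drover goes to the new quay with the drill-bot.  [the old quay: the pack-bot | the new quay: the drill-bot, the haul-bot, the paint-bot, the scan-bot]
8. Drover goes back to the old quay alone.  [the old quay: the pack-bot | the new quay: the drill-bot, the haul-bot, the paint-bot, the scan-bot]
9. Drover goes to the new quay with the pack-bot.  [the old quay: — | the new quay: the drill-bot, the haul-bot, the pack-bot, the paint-bot, the scan-bot]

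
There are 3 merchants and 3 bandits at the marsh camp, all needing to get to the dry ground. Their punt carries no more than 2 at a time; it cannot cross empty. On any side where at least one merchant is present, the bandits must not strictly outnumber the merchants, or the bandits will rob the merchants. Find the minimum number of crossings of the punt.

11

Counting alone: each trip to the dry ground takes at most 2 across and each return brings at least 1 back, so after t trips out (and t−1 returns) at most 2t − (t−1) of the 6 are across; that first reaches 6 at t = 5, so at least 9 crossings are needed.
The safety rule pushes this higher. Following every safe sequence of crossings, the most of the 6 that can be at the dry ground as the punt arrives there on crossing 9 is 5 — never all 6.
So no plan with fewer than 11 crossings exists, and this one achieves 11:
1. 2 bandits → the dry ground.  (the marsh camp: 3M 1B; the dry ground: 0M 2B)
2. 1 bandit ← the marsh camp.  (the marsh camp: 3M 2B; the dry ground: 0M 1B)
3. 2 bandits → the dry ground.  (the marsh camp: 3M 0B; the dry ground: 0M 3B)
4. 1 bandit ← the marsh camp.  (the marsh camp: 3M 1B; the dry ground: 0M 2B)
5. 2 merchants → the dry ground.  (the marsh camp: 1M 1B; the dry ground: 2M 2B)
6. 1 merchant and 1 bandit ← the marsh camp.  (the marsh camp: 2M 2B; the dry ground: 1M 1B)
7. 2 merchants → the dry ground.  (the marsh camp: 0M 2B; the dry ground: 3M 1B)
8. 1 bandit ← the marsh camp.  (the marsh camp: 0M 3B; the dry ground: 3M 0B)
9. 2 bandits → the dry ground.  (the marsh camp: 0M 1B; the dry ground: 3M 2B)
10. 1 bandit ← the marsh camp.  (the marsh camp: 0M 2B; the dry ground: 3M 1B)
11. 2 bandits → the dry ground.  (the marsh camp: 0M 0B; the dry ground: 3M 3B)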